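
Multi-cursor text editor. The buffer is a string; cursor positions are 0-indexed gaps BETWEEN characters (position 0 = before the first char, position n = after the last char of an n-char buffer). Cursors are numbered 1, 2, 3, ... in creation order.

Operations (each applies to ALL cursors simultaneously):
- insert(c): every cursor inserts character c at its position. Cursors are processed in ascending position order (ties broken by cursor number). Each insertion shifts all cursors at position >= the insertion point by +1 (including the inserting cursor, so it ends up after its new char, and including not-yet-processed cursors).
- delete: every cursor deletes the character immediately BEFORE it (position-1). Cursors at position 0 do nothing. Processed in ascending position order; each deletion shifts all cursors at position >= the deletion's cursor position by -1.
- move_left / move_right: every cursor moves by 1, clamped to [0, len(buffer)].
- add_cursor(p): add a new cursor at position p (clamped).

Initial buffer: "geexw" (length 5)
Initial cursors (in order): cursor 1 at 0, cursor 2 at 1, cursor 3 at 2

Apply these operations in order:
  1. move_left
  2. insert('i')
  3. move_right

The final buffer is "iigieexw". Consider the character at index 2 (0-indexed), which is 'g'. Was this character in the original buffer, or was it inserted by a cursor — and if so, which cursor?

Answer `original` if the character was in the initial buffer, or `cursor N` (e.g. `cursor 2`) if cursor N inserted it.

After op 1 (move_left): buffer="geexw" (len 5), cursors c1@0 c2@0 c3@1, authorship .....
After op 2 (insert('i')): buffer="iigieexw" (len 8), cursors c1@2 c2@2 c3@4, authorship 12.3....
After op 3 (move_right): buffer="iigieexw" (len 8), cursors c1@3 c2@3 c3@5, authorship 12.3....
Authorship (.=original, N=cursor N): 1 2 . 3 . . . .
Index 2: author = original

Answer: original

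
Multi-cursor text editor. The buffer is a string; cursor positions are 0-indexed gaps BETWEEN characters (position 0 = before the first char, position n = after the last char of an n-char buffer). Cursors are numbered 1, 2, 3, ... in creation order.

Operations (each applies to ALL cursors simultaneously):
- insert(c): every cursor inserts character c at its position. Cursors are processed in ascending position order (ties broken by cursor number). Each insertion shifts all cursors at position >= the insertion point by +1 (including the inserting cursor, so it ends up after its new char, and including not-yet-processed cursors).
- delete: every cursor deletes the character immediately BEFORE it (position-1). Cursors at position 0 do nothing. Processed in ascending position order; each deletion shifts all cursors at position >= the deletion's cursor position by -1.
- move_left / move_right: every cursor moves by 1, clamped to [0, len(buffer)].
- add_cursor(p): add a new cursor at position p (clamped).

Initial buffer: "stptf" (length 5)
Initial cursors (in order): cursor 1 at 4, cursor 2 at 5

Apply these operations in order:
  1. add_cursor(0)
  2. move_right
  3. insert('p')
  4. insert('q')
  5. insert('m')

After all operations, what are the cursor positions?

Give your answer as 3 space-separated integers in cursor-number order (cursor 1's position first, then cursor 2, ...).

After op 1 (add_cursor(0)): buffer="stptf" (len 5), cursors c3@0 c1@4 c2@5, authorship .....
After op 2 (move_right): buffer="stptf" (len 5), cursors c3@1 c1@5 c2@5, authorship .....
After op 3 (insert('p')): buffer="sptptfpp" (len 8), cursors c3@2 c1@8 c2@8, authorship .3....12
After op 4 (insert('q')): buffer="spqtptfppqq" (len 11), cursors c3@3 c1@11 c2@11, authorship .33....1212
After op 5 (insert('m')): buffer="spqmtptfppqqmm" (len 14), cursors c3@4 c1@14 c2@14, authorship .333....121212

Answer: 14 14 4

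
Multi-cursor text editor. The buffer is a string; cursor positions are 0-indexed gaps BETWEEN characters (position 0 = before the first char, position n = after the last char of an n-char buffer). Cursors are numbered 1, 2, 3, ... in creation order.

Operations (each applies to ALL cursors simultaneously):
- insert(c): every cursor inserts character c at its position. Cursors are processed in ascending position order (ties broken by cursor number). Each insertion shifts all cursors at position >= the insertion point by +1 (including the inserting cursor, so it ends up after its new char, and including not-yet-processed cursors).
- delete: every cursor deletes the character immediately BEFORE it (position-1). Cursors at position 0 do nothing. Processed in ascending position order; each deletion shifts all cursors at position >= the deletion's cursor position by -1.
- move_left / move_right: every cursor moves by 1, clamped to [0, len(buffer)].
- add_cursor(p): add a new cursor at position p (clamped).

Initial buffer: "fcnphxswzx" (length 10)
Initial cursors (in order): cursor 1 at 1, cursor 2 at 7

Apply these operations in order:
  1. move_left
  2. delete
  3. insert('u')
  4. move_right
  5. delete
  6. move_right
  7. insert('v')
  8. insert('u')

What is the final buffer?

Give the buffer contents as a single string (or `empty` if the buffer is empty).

Answer: ucvunphuwvuzx

Derivation:
After op 1 (move_left): buffer="fcnphxswzx" (len 10), cursors c1@0 c2@6, authorship ..........
After op 2 (delete): buffer="fcnphswzx" (len 9), cursors c1@0 c2@5, authorship .........
After op 3 (insert('u')): buffer="ufcnphuswzx" (len 11), cursors c1@1 c2@7, authorship 1.....2....
After op 4 (move_right): buffer="ufcnphuswzx" (len 11), cursors c1@2 c2@8, authorship 1.....2....
After op 5 (delete): buffer="ucnphuwzx" (len 9), cursors c1@1 c2@6, authorship 1....2...
After op 6 (move_right): buffer="ucnphuwzx" (len 9), cursors c1@2 c2@7, authorship 1....2...
After op 7 (insert('v')): buffer="ucvnphuwvzx" (len 11), cursors c1@3 c2@9, authorship 1.1...2.2..
After op 8 (insert('u')): buffer="ucvunphuwvuzx" (len 13), cursors c1@4 c2@11, authorship 1.11...2.22..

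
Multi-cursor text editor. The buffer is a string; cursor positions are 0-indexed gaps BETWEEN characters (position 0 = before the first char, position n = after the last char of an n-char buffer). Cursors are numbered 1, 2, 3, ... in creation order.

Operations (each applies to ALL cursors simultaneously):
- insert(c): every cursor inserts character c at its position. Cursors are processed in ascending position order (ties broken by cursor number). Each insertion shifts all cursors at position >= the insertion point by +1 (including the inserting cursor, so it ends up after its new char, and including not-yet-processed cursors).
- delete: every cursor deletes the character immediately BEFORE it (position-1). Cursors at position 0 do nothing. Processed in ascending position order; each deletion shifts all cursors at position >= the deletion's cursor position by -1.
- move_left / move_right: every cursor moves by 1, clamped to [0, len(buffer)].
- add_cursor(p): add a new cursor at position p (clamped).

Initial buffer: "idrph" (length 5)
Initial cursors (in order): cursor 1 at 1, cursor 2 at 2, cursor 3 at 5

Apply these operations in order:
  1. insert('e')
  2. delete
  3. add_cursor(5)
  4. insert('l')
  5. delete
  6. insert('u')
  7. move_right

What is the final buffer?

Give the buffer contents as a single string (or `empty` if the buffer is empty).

Answer: iudurphuu

Derivation:
After op 1 (insert('e')): buffer="iederphe" (len 8), cursors c1@2 c2@4 c3@8, authorship .1.2...3
After op 2 (delete): buffer="idrph" (len 5), cursors c1@1 c2@2 c3@5, authorship .....
After op 3 (add_cursor(5)): buffer="idrph" (len 5), cursors c1@1 c2@2 c3@5 c4@5, authorship .....
After op 4 (insert('l')): buffer="ildlrphll" (len 9), cursors c1@2 c2@4 c3@9 c4@9, authorship .1.2...34
After op 5 (delete): buffer="idrph" (len 5), cursors c1@1 c2@2 c3@5 c4@5, authorship .....
After op 6 (insert('u')): buffer="iudurphuu" (len 9), cursors c1@2 c2@4 c3@9 c4@9, authorship .1.2...34
After op 7 (move_right): buffer="iudurphuu" (len 9), cursors c1@3 c2@5 c3@9 c4@9, authorship .1.2...34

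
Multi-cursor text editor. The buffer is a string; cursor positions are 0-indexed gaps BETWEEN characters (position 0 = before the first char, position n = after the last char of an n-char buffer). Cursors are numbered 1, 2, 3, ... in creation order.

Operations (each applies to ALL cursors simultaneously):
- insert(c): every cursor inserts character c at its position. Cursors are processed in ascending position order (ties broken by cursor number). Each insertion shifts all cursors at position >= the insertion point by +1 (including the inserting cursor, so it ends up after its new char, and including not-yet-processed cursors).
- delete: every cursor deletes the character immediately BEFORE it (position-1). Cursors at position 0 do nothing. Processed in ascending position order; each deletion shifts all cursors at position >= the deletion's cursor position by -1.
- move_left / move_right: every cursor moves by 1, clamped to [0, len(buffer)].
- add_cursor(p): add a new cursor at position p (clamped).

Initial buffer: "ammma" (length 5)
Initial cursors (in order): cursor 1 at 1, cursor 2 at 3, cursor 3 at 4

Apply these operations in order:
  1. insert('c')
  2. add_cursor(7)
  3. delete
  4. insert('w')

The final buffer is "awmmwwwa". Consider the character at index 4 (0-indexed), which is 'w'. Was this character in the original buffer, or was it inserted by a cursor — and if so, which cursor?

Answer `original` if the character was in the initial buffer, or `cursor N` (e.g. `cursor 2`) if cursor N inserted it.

After op 1 (insert('c')): buffer="acmmcmca" (len 8), cursors c1@2 c2@5 c3@7, authorship .1..2.3.
After op 2 (add_cursor(7)): buffer="acmmcmca" (len 8), cursors c1@2 c2@5 c3@7 c4@7, authorship .1..2.3.
After op 3 (delete): buffer="amma" (len 4), cursors c1@1 c2@3 c3@3 c4@3, authorship ....
After op 4 (insert('w')): buffer="awmmwwwa" (len 8), cursors c1@2 c2@7 c3@7 c4@7, authorship .1..234.
Authorship (.=original, N=cursor N): . 1 . . 2 3 4 .
Index 4: author = 2

Answer: cursor 2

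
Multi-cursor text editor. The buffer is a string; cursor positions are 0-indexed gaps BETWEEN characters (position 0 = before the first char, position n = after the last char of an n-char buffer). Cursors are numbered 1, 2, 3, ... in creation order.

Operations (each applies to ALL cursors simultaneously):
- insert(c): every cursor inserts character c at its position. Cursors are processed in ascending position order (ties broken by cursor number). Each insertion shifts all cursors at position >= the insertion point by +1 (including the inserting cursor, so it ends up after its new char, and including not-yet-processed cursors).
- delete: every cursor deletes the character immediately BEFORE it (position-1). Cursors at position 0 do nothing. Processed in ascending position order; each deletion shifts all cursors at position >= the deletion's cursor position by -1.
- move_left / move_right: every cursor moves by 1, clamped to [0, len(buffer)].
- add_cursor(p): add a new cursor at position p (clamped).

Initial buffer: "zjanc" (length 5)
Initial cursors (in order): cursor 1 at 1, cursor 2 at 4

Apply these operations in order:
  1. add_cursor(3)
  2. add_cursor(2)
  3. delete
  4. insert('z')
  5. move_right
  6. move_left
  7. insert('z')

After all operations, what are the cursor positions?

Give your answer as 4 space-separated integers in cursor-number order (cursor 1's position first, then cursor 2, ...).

Answer: 8 8 8 8

Derivation:
After op 1 (add_cursor(3)): buffer="zjanc" (len 5), cursors c1@1 c3@3 c2@4, authorship .....
After op 2 (add_cursor(2)): buffer="zjanc" (len 5), cursors c1@1 c4@2 c3@3 c2@4, authorship .....
After op 3 (delete): buffer="c" (len 1), cursors c1@0 c2@0 c3@0 c4@0, authorship .
After op 4 (insert('z')): buffer="zzzzc" (len 5), cursors c1@4 c2@4 c3@4 c4@4, authorship 1234.
After op 5 (move_right): buffer="zzzzc" (len 5), cursors c1@5 c2@5 c3@5 c4@5, authorship 1234.
After op 6 (move_left): buffer="zzzzc" (len 5), cursors c1@4 c2@4 c3@4 c4@4, authorship 1234.
After op 7 (insert('z')): buffer="zzzzzzzzc" (len 9), cursors c1@8 c2@8 c3@8 c4@8, authorship 12341234.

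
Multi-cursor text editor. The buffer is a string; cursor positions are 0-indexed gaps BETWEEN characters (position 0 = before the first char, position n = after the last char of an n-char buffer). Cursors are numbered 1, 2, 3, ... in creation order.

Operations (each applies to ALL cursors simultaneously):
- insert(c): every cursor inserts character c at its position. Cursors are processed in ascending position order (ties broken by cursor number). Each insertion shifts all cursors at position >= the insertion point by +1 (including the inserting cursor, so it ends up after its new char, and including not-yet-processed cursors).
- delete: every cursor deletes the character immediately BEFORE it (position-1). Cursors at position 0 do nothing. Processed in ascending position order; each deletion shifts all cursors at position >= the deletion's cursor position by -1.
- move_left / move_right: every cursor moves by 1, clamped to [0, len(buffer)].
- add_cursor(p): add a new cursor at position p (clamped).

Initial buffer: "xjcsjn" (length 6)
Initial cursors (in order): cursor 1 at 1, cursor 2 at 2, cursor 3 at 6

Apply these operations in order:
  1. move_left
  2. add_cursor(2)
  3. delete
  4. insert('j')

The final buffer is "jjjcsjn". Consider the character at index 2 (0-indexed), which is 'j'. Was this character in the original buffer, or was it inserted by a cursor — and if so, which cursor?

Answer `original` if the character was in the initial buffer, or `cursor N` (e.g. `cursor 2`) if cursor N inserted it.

After op 1 (move_left): buffer="xjcsjn" (len 6), cursors c1@0 c2@1 c3@5, authorship ......
After op 2 (add_cursor(2)): buffer="xjcsjn" (len 6), cursors c1@0 c2@1 c4@2 c3@5, authorship ......
After op 3 (delete): buffer="csn" (len 3), cursors c1@0 c2@0 c4@0 c3@2, authorship ...
After op 4 (insert('j')): buffer="jjjcsjn" (len 7), cursors c1@3 c2@3 c4@3 c3@6, authorship 124..3.
Authorship (.=original, N=cursor N): 1 2 4 . . 3 .
Index 2: author = 4

Answer: cursor 4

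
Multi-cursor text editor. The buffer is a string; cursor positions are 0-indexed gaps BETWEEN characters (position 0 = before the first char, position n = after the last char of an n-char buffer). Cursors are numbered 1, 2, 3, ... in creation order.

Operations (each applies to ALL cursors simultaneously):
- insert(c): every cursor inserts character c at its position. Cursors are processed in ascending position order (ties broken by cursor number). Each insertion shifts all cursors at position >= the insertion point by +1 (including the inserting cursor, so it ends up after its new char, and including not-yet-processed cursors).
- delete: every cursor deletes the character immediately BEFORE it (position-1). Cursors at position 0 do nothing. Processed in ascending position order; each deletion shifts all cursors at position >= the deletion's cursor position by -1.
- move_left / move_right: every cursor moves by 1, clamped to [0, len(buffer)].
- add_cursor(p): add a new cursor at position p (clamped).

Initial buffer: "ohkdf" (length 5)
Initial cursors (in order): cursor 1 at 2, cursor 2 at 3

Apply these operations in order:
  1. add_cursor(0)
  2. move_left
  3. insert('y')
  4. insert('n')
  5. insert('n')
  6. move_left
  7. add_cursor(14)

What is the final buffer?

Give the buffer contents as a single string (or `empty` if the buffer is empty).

Answer: ynnoynnhynnkdf

Derivation:
After op 1 (add_cursor(0)): buffer="ohkdf" (len 5), cursors c3@0 c1@2 c2@3, authorship .....
After op 2 (move_left): buffer="ohkdf" (len 5), cursors c3@0 c1@1 c2@2, authorship .....
After op 3 (insert('y')): buffer="yoyhykdf" (len 8), cursors c3@1 c1@3 c2@5, authorship 3.1.2...
After op 4 (insert('n')): buffer="ynoynhynkdf" (len 11), cursors c3@2 c1@5 c2@8, authorship 33.11.22...
After op 5 (insert('n')): buffer="ynnoynnhynnkdf" (len 14), cursors c3@3 c1@7 c2@11, authorship 333.111.222...
After op 6 (move_left): buffer="ynnoynnhynnkdf" (len 14), cursors c3@2 c1@6 c2@10, authorship 333.111.222...
After op 7 (add_cursor(14)): buffer="ynnoynnhynnkdf" (len 14), cursors c3@2 c1@6 c2@10 c4@14, authorship 333.111.222...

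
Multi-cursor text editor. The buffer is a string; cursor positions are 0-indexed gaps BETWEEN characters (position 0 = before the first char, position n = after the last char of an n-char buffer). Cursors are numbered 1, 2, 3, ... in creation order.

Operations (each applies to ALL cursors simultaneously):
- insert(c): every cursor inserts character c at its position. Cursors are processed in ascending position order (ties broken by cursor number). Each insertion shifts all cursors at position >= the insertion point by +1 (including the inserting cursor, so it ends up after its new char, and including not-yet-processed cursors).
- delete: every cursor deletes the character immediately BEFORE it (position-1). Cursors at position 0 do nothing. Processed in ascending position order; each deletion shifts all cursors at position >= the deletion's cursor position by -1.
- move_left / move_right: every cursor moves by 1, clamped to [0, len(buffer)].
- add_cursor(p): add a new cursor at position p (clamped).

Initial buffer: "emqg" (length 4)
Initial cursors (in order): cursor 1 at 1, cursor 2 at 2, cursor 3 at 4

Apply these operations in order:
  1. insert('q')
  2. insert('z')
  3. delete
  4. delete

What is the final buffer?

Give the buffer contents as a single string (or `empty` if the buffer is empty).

After op 1 (insert('q')): buffer="eqmqqgq" (len 7), cursors c1@2 c2@4 c3@7, authorship .1.2..3
After op 2 (insert('z')): buffer="eqzmqzqgqz" (len 10), cursors c1@3 c2@6 c3@10, authorship .11.22..33
After op 3 (delete): buffer="eqmqqgq" (len 7), cursors c1@2 c2@4 c3@7, authorship .1.2..3
After op 4 (delete): buffer="emqg" (len 4), cursors c1@1 c2@2 c3@4, authorship ....

Answer: emqg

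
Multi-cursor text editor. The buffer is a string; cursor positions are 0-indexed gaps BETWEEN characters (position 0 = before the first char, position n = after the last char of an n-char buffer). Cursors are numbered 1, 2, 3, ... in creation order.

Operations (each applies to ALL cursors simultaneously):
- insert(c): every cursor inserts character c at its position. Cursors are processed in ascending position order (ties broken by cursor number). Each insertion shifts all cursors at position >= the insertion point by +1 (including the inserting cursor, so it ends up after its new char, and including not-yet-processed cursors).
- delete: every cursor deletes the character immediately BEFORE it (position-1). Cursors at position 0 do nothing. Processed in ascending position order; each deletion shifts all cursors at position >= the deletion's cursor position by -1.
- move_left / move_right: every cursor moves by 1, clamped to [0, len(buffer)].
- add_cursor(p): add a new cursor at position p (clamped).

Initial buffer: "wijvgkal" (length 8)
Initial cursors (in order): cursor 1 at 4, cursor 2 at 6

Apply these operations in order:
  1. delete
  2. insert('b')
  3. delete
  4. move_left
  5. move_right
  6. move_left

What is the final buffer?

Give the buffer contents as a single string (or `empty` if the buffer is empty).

Answer: wijgal

Derivation:
After op 1 (delete): buffer="wijgal" (len 6), cursors c1@3 c2@4, authorship ......
After op 2 (insert('b')): buffer="wijbgbal" (len 8), cursors c1@4 c2@6, authorship ...1.2..
After op 3 (delete): buffer="wijgal" (len 6), cursors c1@3 c2@4, authorship ......
After op 4 (move_left): buffer="wijgal" (len 6), cursors c1@2 c2@3, authorship ......
After op 5 (move_right): buffer="wijgal" (len 6), cursors c1@3 c2@4, authorship ......
After op 6 (move_left): buffer="wijgal" (len 6), cursors c1@2 c2@3, authorship ......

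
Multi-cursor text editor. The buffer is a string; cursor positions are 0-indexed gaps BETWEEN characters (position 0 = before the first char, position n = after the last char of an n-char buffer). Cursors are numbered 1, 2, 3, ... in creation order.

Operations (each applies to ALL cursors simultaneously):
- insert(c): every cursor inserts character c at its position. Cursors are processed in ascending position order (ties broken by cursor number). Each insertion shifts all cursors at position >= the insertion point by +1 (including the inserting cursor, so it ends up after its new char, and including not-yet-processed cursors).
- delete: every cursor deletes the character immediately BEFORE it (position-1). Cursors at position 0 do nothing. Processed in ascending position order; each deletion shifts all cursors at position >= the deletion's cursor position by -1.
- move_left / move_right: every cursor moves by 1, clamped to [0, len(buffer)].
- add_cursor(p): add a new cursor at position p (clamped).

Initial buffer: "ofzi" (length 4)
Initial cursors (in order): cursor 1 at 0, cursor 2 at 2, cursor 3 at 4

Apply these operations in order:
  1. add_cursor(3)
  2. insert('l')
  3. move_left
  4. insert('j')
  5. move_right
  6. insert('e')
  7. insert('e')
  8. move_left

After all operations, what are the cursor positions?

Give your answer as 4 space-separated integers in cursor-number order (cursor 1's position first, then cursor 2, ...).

Answer: 3 9 19 14

Derivation:
After op 1 (add_cursor(3)): buffer="ofzi" (len 4), cursors c1@0 c2@2 c4@3 c3@4, authorship ....
After op 2 (insert('l')): buffer="loflzlil" (len 8), cursors c1@1 c2@4 c4@6 c3@8, authorship 1..2.4.3
After op 3 (move_left): buffer="loflzlil" (len 8), cursors c1@0 c2@3 c4@5 c3@7, authorship 1..2.4.3
After op 4 (insert('j')): buffer="jlofjlzjlijl" (len 12), cursors c1@1 c2@5 c4@8 c3@11, authorship 11..22.44.33
After op 5 (move_right): buffer="jlofjlzjlijl" (len 12), cursors c1@2 c2@6 c4@9 c3@12, authorship 11..22.44.33
After op 6 (insert('e')): buffer="jleofjlezjleijle" (len 16), cursors c1@3 c2@8 c4@12 c3@16, authorship 111..222.444.333
After op 7 (insert('e')): buffer="jleeofjleezjleeijlee" (len 20), cursors c1@4 c2@10 c4@15 c3@20, authorship 1111..2222.4444.3333
After op 8 (move_left): buffer="jleeofjleezjleeijlee" (len 20), cursors c1@3 c2@9 c4@14 c3@19, authorship 1111..2222.4444.3333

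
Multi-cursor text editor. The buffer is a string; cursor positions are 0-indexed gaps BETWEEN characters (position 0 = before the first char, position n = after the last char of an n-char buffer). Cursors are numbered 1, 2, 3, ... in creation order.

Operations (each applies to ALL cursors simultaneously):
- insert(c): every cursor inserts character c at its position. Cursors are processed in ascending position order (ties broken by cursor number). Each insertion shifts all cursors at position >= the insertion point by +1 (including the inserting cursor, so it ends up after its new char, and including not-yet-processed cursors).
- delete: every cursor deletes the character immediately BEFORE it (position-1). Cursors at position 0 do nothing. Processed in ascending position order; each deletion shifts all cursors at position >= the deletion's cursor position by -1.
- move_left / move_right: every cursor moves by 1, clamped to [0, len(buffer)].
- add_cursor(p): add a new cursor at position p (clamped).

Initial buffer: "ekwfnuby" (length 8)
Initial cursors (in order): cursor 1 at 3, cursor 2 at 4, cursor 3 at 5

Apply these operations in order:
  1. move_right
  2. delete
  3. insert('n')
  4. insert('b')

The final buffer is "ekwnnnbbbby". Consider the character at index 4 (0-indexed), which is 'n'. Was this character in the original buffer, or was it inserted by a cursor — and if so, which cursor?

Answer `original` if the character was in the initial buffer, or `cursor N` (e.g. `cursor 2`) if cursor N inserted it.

After op 1 (move_right): buffer="ekwfnuby" (len 8), cursors c1@4 c2@5 c3@6, authorship ........
After op 2 (delete): buffer="ekwby" (len 5), cursors c1@3 c2@3 c3@3, authorship .....
After op 3 (insert('n')): buffer="ekwnnnby" (len 8), cursors c1@6 c2@6 c3@6, authorship ...123..
After op 4 (insert('b')): buffer="ekwnnnbbbby" (len 11), cursors c1@9 c2@9 c3@9, authorship ...123123..
Authorship (.=original, N=cursor N): . . . 1 2 3 1 2 3 . .
Index 4: author = 2

Answer: cursor 2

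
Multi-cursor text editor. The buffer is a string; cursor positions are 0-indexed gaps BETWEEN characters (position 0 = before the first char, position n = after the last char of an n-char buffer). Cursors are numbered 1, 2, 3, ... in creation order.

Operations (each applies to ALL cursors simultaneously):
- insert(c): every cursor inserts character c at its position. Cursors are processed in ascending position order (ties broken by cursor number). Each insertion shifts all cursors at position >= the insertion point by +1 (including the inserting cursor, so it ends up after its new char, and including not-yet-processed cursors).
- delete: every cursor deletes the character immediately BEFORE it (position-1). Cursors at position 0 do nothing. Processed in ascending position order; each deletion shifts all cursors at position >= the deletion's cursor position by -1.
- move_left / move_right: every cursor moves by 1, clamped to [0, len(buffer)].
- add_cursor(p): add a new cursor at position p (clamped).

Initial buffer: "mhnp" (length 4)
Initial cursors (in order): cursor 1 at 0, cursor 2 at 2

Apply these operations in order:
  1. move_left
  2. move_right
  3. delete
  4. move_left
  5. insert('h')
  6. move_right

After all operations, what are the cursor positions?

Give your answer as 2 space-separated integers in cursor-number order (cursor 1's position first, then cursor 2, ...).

Answer: 3 3

Derivation:
After op 1 (move_left): buffer="mhnp" (len 4), cursors c1@0 c2@1, authorship ....
After op 2 (move_right): buffer="mhnp" (len 4), cursors c1@1 c2@2, authorship ....
After op 3 (delete): buffer="np" (len 2), cursors c1@0 c2@0, authorship ..
After op 4 (move_left): buffer="np" (len 2), cursors c1@0 c2@0, authorship ..
After op 5 (insert('h')): buffer="hhnp" (len 4), cursors c1@2 c2@2, authorship 12..
After op 6 (move_right): buffer="hhnp" (len 4), cursors c1@3 c2@3, authorship 12..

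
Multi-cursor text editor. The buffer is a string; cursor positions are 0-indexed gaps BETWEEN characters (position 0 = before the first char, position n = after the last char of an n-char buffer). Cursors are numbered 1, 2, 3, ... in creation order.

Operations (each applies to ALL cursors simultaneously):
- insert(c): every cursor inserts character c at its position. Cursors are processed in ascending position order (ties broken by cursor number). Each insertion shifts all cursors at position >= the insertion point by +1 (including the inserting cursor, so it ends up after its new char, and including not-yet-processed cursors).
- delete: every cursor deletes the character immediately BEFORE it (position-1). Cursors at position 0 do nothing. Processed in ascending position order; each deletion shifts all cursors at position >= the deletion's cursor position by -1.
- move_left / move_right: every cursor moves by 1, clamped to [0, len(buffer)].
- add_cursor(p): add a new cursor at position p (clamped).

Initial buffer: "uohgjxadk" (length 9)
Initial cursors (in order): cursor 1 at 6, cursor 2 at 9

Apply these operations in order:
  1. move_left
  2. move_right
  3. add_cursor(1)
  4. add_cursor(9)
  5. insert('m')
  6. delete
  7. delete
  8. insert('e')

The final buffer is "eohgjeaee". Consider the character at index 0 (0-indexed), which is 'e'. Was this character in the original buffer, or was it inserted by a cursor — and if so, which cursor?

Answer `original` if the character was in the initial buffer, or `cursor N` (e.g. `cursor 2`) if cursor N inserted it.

After op 1 (move_left): buffer="uohgjxadk" (len 9), cursors c1@5 c2@8, authorship .........
After op 2 (move_right): buffer="uohgjxadk" (len 9), cursors c1@6 c2@9, authorship .........
After op 3 (add_cursor(1)): buffer="uohgjxadk" (len 9), cursors c3@1 c1@6 c2@9, authorship .........
After op 4 (add_cursor(9)): buffer="uohgjxadk" (len 9), cursors c3@1 c1@6 c2@9 c4@9, authorship .........
After op 5 (insert('m')): buffer="umohgjxmadkmm" (len 13), cursors c3@2 c1@8 c2@13 c4@13, authorship .3.....1...24
After op 6 (delete): buffer="uohgjxadk" (len 9), cursors c3@1 c1@6 c2@9 c4@9, authorship .........
After op 7 (delete): buffer="ohgja" (len 5), cursors c3@0 c1@4 c2@5 c4@5, authorship .....
After op 8 (insert('e')): buffer="eohgjeaee" (len 9), cursors c3@1 c1@6 c2@9 c4@9, authorship 3....1.24
Authorship (.=original, N=cursor N): 3 . . . . 1 . 2 4
Index 0: author = 3

Answer: cursor 3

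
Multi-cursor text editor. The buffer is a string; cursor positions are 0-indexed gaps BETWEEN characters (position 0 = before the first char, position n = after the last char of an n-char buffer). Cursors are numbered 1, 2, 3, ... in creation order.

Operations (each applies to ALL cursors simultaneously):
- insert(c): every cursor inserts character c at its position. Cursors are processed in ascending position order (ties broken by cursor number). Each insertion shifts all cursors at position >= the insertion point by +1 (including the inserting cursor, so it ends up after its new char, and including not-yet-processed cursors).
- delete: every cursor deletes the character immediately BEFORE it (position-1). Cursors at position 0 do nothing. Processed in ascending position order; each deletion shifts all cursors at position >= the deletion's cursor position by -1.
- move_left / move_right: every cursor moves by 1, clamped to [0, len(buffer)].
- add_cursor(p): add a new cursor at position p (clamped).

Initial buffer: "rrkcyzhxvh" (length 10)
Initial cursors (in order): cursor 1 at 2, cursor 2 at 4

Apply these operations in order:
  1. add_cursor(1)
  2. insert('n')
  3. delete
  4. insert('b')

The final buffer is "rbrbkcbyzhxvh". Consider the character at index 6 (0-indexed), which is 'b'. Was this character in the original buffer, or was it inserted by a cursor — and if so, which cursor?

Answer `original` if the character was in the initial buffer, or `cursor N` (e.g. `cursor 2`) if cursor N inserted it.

After op 1 (add_cursor(1)): buffer="rrkcyzhxvh" (len 10), cursors c3@1 c1@2 c2@4, authorship ..........
After op 2 (insert('n')): buffer="rnrnkcnyzhxvh" (len 13), cursors c3@2 c1@4 c2@7, authorship .3.1..2......
After op 3 (delete): buffer="rrkcyzhxvh" (len 10), cursors c3@1 c1@2 c2@4, authorship ..........
After op 4 (insert('b')): buffer="rbrbkcbyzhxvh" (len 13), cursors c3@2 c1@4 c2@7, authorship .3.1..2......
Authorship (.=original, N=cursor N): . 3 . 1 . . 2 . . . . . .
Index 6: author = 2

Answer: cursor 2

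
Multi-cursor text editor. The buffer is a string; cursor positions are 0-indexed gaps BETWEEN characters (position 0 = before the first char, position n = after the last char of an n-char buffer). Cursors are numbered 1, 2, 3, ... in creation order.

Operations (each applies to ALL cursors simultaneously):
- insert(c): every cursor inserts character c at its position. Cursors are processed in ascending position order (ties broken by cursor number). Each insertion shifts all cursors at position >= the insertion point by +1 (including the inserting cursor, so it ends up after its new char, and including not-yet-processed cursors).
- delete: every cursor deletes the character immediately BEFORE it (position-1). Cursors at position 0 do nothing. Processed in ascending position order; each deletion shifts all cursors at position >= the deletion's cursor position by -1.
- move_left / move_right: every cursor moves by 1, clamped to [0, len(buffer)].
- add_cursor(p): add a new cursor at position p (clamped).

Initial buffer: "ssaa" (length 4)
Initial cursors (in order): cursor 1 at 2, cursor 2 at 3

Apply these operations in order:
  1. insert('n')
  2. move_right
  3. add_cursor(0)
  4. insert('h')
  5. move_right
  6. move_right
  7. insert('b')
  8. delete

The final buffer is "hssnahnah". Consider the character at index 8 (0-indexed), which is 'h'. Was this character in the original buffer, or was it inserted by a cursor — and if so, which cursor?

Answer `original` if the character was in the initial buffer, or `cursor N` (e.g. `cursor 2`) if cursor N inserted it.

Answer: cursor 2

Derivation:
After op 1 (insert('n')): buffer="ssnana" (len 6), cursors c1@3 c2@5, authorship ..1.2.
After op 2 (move_right): buffer="ssnana" (len 6), cursors c1@4 c2@6, authorship ..1.2.
After op 3 (add_cursor(0)): buffer="ssnana" (len 6), cursors c3@0 c1@4 c2@6, authorship ..1.2.
After op 4 (insert('h')): buffer="hssnahnah" (len 9), cursors c3@1 c1@6 c2@9, authorship 3..1.12.2
After op 5 (move_right): buffer="hssnahnah" (len 9), cursors c3@2 c1@7 c2@9, authorship 3..1.12.2
After op 6 (move_right): buffer="hssnahnah" (len 9), cursors c3@3 c1@8 c2@9, authorship 3..1.12.2
After op 7 (insert('b')): buffer="hssbnahnabhb" (len 12), cursors c3@4 c1@10 c2@12, authorship 3..31.12.122
After op 8 (delete): buffer="hssnahnah" (len 9), cursors c3@3 c1@8 c2@9, authorship 3..1.12.2
Authorship (.=original, N=cursor N): 3 . . 1 . 1 2 . 2
Index 8: author = 2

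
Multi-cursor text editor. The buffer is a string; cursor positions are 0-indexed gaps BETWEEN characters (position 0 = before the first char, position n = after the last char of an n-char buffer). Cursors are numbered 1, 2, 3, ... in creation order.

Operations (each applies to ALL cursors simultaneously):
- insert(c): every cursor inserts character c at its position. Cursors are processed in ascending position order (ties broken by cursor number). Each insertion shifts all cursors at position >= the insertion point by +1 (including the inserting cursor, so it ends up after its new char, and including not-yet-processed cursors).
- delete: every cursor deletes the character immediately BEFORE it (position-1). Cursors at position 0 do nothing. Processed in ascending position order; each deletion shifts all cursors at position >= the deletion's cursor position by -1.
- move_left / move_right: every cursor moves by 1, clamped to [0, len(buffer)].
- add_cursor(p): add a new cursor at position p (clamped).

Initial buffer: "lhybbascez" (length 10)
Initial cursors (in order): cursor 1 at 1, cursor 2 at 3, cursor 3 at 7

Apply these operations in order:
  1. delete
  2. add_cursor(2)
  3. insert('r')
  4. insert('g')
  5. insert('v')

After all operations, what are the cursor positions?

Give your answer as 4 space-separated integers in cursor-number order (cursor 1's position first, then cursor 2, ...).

Answer: 3 7 16 11

Derivation:
After op 1 (delete): buffer="hbbacez" (len 7), cursors c1@0 c2@1 c3@4, authorship .......
After op 2 (add_cursor(2)): buffer="hbbacez" (len 7), cursors c1@0 c2@1 c4@2 c3@4, authorship .......
After op 3 (insert('r')): buffer="rhrbrbarcez" (len 11), cursors c1@1 c2@3 c4@5 c3@8, authorship 1.2.4..3...
After op 4 (insert('g')): buffer="rghrgbrgbargcez" (len 15), cursors c1@2 c2@5 c4@8 c3@12, authorship 11.22.44..33...
After op 5 (insert('v')): buffer="rgvhrgvbrgvbargvcez" (len 19), cursors c1@3 c2@7 c4@11 c3@16, authorship 111.222.444..333...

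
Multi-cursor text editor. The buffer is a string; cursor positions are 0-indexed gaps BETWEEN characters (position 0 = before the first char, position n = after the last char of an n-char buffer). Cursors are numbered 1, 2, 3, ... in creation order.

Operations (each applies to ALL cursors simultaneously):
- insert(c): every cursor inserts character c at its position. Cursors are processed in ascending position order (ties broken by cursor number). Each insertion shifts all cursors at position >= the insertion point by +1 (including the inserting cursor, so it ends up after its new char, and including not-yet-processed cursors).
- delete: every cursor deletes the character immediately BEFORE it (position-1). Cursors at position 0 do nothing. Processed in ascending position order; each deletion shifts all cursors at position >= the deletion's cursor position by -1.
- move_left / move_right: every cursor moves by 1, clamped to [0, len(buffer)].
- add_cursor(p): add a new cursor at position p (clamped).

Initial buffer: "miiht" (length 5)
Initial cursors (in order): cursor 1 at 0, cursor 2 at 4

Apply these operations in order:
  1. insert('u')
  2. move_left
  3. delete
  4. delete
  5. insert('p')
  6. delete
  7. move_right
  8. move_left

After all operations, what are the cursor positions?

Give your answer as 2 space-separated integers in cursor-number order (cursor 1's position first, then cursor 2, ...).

After op 1 (insert('u')): buffer="umiihut" (len 7), cursors c1@1 c2@6, authorship 1....2.
After op 2 (move_left): buffer="umiihut" (len 7), cursors c1@0 c2@5, authorship 1....2.
After op 3 (delete): buffer="umiiut" (len 6), cursors c1@0 c2@4, authorship 1...2.
After op 4 (delete): buffer="umiut" (len 5), cursors c1@0 c2@3, authorship 1..2.
After op 5 (insert('p')): buffer="pumiput" (len 7), cursors c1@1 c2@5, authorship 11..22.
After op 6 (delete): buffer="umiut" (len 5), cursors c1@0 c2@3, authorship 1..2.
After op 7 (move_right): buffer="umiut" (len 5), cursors c1@1 c2@4, authorship 1..2.
After op 8 (move_left): buffer="umiut" (len 5), cursors c1@0 c2@3, authorship 1..2.

Answer: 0 3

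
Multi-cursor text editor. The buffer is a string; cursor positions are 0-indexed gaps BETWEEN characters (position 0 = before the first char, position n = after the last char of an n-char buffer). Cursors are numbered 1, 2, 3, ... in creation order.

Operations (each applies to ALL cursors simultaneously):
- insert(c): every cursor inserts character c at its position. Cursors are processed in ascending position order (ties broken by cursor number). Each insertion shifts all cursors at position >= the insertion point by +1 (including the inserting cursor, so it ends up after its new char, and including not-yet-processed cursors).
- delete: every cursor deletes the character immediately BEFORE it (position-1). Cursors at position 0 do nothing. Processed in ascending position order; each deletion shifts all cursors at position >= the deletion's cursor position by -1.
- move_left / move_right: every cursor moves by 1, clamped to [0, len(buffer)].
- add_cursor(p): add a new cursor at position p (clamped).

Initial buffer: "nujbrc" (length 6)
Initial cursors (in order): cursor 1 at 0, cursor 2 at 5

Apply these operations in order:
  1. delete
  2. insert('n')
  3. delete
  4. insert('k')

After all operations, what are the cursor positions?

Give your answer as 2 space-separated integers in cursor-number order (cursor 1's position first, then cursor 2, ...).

Answer: 1 6

Derivation:
After op 1 (delete): buffer="nujbc" (len 5), cursors c1@0 c2@4, authorship .....
After op 2 (insert('n')): buffer="nnujbnc" (len 7), cursors c1@1 c2@6, authorship 1....2.
After op 3 (delete): buffer="nujbc" (len 5), cursors c1@0 c2@4, authorship .....
After op 4 (insert('k')): buffer="knujbkc" (len 7), cursors c1@1 c2@6, authorship 1....2.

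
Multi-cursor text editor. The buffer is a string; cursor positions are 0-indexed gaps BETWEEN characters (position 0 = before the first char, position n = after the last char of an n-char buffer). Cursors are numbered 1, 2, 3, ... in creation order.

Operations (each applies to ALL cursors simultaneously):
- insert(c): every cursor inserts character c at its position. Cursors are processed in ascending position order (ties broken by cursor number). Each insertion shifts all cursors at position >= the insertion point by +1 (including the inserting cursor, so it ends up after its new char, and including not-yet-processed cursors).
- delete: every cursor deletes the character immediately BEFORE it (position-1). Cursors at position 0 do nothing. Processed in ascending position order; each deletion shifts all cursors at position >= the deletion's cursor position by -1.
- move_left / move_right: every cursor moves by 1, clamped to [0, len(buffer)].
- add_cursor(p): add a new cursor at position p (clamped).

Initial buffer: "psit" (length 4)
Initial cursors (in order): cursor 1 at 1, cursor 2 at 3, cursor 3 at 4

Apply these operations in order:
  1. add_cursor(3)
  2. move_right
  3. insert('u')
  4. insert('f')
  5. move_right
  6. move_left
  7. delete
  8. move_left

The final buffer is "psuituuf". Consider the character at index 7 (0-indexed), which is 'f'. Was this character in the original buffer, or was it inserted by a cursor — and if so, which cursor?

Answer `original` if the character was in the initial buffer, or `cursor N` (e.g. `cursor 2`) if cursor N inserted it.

After op 1 (add_cursor(3)): buffer="psit" (len 4), cursors c1@1 c2@3 c4@3 c3@4, authorship ....
After op 2 (move_right): buffer="psit" (len 4), cursors c1@2 c2@4 c3@4 c4@4, authorship ....
After op 3 (insert('u')): buffer="psuituuu" (len 8), cursors c1@3 c2@8 c3@8 c4@8, authorship ..1..234
After op 4 (insert('f')): buffer="psufituuufff" (len 12), cursors c1@4 c2@12 c3@12 c4@12, authorship ..11..234234
After op 5 (move_right): buffer="psufituuufff" (len 12), cursors c1@5 c2@12 c3@12 c4@12, authorship ..11..234234
After op 6 (move_left): buffer="psufituuufff" (len 12), cursors c1@4 c2@11 c3@11 c4@11, authorship ..11..234234
After op 7 (delete): buffer="psuituuf" (len 8), cursors c1@3 c2@7 c3@7 c4@7, authorship ..1..234
After op 8 (move_left): buffer="psuituuf" (len 8), cursors c1@2 c2@6 c3@6 c4@6, authorship ..1..234
Authorship (.=original, N=cursor N): . . 1 . . 2 3 4
Index 7: author = 4

Answer: cursor 4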